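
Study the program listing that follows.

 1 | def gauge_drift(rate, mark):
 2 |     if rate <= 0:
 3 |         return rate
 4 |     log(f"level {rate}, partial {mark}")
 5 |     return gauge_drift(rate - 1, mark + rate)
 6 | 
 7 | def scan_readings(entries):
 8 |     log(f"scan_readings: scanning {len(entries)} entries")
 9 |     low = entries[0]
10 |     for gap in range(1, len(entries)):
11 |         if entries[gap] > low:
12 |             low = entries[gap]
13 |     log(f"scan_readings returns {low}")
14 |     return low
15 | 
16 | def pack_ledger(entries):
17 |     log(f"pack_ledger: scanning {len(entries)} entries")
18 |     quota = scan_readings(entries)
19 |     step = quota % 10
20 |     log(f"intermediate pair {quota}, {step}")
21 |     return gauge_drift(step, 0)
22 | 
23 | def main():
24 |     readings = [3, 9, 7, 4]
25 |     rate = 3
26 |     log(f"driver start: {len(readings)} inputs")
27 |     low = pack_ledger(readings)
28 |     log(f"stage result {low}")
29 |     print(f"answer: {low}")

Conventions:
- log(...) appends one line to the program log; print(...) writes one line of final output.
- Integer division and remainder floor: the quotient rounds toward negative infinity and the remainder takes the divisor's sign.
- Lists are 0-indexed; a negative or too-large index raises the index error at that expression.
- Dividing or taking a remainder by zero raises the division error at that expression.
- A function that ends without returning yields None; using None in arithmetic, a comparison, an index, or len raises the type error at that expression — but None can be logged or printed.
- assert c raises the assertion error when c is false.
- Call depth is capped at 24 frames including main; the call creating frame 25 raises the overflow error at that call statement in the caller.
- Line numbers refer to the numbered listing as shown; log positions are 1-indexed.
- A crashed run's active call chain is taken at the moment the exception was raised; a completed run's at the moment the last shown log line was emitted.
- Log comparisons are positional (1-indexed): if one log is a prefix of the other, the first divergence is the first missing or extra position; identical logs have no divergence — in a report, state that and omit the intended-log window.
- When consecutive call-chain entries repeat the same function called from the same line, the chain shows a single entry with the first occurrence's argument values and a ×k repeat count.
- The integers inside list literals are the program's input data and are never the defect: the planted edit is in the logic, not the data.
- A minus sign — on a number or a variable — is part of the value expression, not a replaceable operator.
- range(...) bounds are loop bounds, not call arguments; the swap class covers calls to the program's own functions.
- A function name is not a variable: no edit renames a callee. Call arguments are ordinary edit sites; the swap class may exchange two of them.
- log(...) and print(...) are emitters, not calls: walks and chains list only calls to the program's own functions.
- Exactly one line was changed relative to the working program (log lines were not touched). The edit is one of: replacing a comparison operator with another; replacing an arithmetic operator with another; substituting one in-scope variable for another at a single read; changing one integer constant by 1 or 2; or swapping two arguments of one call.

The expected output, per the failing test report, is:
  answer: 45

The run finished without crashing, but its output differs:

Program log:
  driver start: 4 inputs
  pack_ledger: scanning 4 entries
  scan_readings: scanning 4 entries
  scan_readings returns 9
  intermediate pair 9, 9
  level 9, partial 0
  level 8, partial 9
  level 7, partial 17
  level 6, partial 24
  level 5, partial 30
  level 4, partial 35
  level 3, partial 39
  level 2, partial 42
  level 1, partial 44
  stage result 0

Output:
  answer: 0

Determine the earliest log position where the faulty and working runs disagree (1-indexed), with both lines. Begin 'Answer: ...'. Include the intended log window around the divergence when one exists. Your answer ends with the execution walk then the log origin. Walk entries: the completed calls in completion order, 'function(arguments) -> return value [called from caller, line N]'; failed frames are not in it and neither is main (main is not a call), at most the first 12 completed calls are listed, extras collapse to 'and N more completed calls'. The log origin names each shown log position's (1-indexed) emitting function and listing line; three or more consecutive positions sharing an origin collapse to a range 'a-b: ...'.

Answer: position 15 — the shown line 'stage result 0' should read 'stage result 45'.
Intended log window:
  13: level 2, partial 42
  14: level 1, partial 44
  15: stage result 45
Execution walk:
  scan_readings([3, 9, 7, 4]) -> 9  [called from pack_ledger, line 18]
  gauge_drift(0, 45) -> 0  [called from gauge_drift, line 5]
  gauge_drift(1, 44) -> 0  [called from gauge_drift, line 5]
  gauge_drift(2, 42) -> 0  [called from gauge_drift, line 5]
  gauge_drift(3, 39) -> 0  [called from gauge_drift, line 5]
  gauge_drift(4, 35) -> 0  [called from gauge_drift, line 5]
  gauge_drift(5, 30) -> 0  [called from gauge_drift, line 5]
  gauge_drift(6, 24) -> 0  [called from gauge_drift, line 5]
  gauge_drift(7, 17) -> 0  [called from gauge_drift, line 5]
  gauge_drift(8, 9) -> 0  [called from gauge_drift, line 5]
  gauge_drift(9, 0) -> 0  [called from pack_ledger, line 21]
  pack_ledger([3, 9, 7, 4]) -> 0  [called from main, line 27]
Log origins:
  1: emitted by main (line 26)
  2: emitted by pack_ledger (line 17)
  3: emitted by scan_readings (line 8)
  4: emitted by scan_readings (line 13)
  5: emitted by pack_ledger (line 20)
  6-14: emitted by gauge_drift (line 4)
  15: emitted by main (line 28)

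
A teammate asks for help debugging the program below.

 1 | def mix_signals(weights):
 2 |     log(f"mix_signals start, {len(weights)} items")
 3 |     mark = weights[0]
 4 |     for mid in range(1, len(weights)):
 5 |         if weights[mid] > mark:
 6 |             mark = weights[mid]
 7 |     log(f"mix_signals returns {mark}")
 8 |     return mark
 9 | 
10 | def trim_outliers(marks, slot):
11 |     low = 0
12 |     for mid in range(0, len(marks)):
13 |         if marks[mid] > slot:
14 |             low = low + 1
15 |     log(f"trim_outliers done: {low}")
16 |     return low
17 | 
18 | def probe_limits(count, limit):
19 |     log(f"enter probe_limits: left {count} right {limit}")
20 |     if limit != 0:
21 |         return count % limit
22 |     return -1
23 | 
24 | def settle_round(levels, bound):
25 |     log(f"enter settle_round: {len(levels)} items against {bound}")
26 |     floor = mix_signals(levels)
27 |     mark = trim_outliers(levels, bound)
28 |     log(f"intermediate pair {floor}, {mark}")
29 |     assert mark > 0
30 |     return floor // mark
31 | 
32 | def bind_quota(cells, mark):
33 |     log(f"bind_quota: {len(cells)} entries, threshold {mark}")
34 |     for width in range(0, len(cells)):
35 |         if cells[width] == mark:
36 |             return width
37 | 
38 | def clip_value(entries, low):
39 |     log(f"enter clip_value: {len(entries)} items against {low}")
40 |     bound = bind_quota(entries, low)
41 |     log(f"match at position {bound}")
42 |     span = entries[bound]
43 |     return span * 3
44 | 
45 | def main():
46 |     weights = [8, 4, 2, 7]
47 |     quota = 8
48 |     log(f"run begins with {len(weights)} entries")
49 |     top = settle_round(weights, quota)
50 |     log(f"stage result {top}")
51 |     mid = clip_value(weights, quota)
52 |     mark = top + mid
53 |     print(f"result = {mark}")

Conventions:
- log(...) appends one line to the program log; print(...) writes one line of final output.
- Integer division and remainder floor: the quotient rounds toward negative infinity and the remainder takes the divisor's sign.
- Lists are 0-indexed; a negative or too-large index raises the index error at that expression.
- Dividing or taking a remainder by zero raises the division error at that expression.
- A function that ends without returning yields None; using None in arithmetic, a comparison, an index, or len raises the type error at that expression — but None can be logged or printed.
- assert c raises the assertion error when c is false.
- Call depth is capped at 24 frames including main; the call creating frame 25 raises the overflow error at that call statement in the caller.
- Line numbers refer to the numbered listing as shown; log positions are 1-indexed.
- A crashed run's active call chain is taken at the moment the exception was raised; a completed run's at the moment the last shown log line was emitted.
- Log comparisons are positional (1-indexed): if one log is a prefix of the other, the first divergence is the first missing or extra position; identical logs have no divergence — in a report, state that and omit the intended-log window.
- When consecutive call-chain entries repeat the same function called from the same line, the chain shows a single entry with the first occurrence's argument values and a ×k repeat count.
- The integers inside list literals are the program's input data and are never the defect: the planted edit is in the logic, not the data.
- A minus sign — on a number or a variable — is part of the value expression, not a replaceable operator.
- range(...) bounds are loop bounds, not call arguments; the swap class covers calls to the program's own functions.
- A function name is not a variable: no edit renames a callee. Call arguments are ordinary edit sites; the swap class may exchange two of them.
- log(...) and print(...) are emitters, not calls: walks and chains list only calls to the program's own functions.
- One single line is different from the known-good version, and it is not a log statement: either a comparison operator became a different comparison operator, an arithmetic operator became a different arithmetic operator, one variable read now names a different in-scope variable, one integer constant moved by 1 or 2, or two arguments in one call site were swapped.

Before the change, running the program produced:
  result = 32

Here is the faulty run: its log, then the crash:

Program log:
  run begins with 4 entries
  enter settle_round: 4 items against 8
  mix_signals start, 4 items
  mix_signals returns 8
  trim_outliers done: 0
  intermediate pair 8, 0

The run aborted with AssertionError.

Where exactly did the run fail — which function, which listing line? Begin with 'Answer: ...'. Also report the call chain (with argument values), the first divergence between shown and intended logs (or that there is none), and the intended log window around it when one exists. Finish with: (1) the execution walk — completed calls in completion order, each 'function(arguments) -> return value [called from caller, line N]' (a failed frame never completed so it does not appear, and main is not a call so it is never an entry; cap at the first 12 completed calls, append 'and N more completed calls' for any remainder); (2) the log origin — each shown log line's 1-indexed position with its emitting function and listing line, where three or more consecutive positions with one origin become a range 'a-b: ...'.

Answer: the error was raised in settle_round, line 29.
Key fact: The earliest visible damage is log position 5 — 'trim_outliers done: 0' rather than the intended 'trim_outliers done: 1'.
Call chain: main -> settle_round([8, 4, 2, 7], 8) (called at line 49).
First divergence: position 5 — the shown line 'trim_outliers done: 0' should read 'trim_outliers done: 1'.
Intended log window:
  3: mix_signals start, 4 items
  4: mix_signals returns 8
  5: trim_outliers done: 1
  6: intermediate pair 8, 1
Execution walk:
  mix_signals([8, 4, 2, 7]) -> 8  [called from settle_round, line 26]
  trim_outliers([8, 4, 2, 7], 8) -> 0  [called from settle_round, line 27]
Log line origins:
  1: from main, line 48
  2: from settle_round, line 25
  3: from mix_signals, line 2
  4: from mix_signals, line 7
  5: from trim_outliers, line 15
  6: from settle_round, line 28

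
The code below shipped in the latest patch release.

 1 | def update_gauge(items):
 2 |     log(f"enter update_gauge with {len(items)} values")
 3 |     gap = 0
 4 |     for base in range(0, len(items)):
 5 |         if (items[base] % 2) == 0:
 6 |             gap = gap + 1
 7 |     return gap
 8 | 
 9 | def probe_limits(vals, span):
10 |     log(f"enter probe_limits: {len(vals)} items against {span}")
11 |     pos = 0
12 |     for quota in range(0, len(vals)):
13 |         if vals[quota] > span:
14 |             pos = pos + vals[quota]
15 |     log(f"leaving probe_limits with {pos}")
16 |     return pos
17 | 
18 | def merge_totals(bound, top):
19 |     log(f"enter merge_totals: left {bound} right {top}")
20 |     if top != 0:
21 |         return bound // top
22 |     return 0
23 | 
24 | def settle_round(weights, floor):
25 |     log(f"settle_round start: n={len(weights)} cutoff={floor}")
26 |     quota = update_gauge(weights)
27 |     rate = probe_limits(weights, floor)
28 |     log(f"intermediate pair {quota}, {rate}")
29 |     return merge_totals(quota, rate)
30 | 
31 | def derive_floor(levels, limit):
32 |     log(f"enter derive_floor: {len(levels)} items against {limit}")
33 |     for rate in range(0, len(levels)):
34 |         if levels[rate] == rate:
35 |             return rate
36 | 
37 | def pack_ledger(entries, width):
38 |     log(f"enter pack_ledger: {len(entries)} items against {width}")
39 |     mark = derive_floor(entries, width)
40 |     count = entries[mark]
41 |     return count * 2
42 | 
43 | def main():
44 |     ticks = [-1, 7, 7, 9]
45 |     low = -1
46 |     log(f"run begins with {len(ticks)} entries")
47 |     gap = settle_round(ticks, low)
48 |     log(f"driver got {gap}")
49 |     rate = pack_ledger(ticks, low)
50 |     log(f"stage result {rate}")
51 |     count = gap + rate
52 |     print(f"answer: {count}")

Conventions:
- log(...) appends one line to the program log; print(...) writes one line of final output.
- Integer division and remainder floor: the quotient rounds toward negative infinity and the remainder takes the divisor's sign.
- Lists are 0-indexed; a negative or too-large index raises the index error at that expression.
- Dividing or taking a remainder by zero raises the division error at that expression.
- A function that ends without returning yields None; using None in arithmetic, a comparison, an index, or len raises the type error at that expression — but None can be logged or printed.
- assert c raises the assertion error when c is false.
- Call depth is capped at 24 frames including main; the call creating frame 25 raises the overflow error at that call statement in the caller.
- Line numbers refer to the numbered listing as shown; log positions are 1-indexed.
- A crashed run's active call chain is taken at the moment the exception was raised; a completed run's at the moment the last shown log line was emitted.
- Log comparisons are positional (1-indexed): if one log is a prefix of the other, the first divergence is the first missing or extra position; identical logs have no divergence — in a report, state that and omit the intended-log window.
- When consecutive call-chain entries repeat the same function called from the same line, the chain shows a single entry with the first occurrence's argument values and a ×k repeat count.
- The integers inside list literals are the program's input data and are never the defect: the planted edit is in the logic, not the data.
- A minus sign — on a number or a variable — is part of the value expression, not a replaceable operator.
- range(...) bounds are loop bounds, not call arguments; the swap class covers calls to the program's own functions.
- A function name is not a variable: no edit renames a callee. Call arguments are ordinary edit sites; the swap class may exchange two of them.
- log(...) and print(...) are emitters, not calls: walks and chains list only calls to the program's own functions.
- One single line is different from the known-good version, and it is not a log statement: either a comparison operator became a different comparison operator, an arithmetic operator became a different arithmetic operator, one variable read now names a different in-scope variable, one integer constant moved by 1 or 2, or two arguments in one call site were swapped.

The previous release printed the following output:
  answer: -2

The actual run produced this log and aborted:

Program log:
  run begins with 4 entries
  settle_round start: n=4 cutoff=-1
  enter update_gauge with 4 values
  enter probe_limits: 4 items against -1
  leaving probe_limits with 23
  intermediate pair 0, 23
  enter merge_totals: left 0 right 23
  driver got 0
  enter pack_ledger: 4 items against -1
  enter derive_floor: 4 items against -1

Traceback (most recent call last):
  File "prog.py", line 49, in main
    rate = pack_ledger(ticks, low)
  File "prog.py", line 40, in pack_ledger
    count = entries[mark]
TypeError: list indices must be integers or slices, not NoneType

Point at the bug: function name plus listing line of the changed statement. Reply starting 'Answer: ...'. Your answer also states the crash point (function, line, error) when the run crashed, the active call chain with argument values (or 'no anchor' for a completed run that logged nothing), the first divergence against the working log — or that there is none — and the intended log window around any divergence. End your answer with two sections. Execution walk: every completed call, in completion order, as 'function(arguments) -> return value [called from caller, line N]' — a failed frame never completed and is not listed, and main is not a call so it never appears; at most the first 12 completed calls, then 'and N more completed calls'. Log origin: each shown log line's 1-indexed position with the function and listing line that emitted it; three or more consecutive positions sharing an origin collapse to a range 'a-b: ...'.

Answer: the defect is in derive_floor at line 34.
Key observation: The faulty run's log stops after 10 lines; the working version's next line would be 'stage result -2'.
Crash: pack_ledger, line 40, TypeError.
Call chain: main -> pack_ledger([-1, 7, 7, 9], -1) (called at line 49).
First divergence: position 11 — after 10 matching lines the faulty run goes silent; intended next line 'stage result -2'.
Intended log window:
  9: enter pack_ledger: 4 items against -1
  10: enter derive_floor: 4 items against -1
  11: stage result -2
Execution walk:
  update_gauge([-1, 7, 7, 9]) -> 0  [called from settle_round, line 26]
  probe_limits([-1, 7, 7, 9], -1) -> 23  [called from settle_round, line 27]
  merge_totals(0, 23) -> 0  [called from settle_round, line 29]
  settle_round([-1, 7, 7, 9], -1) -> 0  [called from main, line 47]
  derive_floor([-1, 7, 7, 9], -1) -> None  [called from pack_ledger, line 39]
Origin of each log line:
  1: logged in main at line 46
  2: logged in settle_round at line 25
  3: logged in update_gauge at line 2
  4: logged in probe_limits at line 10
  5: logged in probe_limits at line 15
  6: logged in settle_round at line 28
  7: logged in merge_totals at line 19
  8: logged in main at line 48
  9: logged in pack_ledger at line 38
  10: logged in derive_floor at line 32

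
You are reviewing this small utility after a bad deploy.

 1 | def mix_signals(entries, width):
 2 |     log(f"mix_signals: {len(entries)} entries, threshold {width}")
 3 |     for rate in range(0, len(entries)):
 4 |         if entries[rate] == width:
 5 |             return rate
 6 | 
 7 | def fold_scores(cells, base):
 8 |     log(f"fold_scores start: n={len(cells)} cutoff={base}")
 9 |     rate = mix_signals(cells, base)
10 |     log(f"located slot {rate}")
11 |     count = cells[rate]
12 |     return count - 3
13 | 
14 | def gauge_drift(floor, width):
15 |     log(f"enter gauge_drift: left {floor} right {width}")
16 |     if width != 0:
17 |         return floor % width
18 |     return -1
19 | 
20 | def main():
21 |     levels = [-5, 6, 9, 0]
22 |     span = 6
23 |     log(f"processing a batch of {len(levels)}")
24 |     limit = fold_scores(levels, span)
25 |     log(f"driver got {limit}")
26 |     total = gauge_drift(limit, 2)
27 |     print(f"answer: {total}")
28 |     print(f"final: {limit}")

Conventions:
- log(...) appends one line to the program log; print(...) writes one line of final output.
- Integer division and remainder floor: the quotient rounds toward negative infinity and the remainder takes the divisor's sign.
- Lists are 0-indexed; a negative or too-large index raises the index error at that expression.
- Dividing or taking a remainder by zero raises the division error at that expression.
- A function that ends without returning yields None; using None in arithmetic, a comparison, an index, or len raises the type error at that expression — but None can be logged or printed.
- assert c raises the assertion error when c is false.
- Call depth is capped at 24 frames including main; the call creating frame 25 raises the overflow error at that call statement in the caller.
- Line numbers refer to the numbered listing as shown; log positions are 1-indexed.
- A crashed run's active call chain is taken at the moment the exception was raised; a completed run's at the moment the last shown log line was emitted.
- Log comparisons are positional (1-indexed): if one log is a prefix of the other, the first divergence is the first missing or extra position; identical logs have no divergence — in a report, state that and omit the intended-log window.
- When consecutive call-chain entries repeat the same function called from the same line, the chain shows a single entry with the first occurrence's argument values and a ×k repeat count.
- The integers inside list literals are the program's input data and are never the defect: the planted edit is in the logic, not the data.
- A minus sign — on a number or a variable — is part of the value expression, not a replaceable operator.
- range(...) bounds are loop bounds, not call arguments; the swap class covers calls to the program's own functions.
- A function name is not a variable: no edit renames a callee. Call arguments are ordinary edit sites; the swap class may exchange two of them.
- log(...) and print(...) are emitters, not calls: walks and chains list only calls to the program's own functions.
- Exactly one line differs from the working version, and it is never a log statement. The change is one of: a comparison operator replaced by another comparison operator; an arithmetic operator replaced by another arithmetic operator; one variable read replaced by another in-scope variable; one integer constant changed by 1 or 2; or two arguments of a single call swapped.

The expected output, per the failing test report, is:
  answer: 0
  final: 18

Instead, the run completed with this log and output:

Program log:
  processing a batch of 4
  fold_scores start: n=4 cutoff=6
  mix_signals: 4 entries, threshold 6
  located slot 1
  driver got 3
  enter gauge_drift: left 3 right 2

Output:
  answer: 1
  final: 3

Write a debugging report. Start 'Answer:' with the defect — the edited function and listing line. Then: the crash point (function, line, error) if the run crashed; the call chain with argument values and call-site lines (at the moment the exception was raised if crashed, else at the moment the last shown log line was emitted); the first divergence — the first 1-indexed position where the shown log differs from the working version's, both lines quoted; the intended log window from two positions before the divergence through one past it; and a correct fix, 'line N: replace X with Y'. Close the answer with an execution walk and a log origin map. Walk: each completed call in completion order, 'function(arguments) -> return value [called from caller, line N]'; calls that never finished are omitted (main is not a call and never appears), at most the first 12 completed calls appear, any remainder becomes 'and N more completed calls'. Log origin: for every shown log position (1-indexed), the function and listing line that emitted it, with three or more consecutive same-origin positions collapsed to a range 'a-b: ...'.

Answer: the defect is in fold_scores at line 12.
The tell: Everything matches until log position 5, which reads 'driver got 3' in place of 'driver got 18'.
Call chain: main -> gauge_drift(3, 2) (called at line 26).
First divergence: position 5 — the shown line 'driver got 3' should read 'driver got 18'.
Intended log window:
  3: mix_signals: 4 entries, threshold 6
  4: located slot 1
  5: driver got 18
  6: enter gauge_drift: left 18 right 2
Execution walk:
  mix_signals([-5, 6, 9, 0], 6) -> 1  [called from fold_scores, line 9]
  fold_scores([-5, 6, 9, 0], 6) -> 3  [called from main, line 24]
  gauge_drift(3, 2) -> 1  [called from main, line 26]
Origin of each log line:
  1: from main, line 23
  2: from fold_scores, line 8
  3: from mix_signals, line 2
  4: from fold_scores, line 10
  5: from main, line 25
  6: from gauge_drift, line 15
A correct fix: line 12: replace `-` with `*`.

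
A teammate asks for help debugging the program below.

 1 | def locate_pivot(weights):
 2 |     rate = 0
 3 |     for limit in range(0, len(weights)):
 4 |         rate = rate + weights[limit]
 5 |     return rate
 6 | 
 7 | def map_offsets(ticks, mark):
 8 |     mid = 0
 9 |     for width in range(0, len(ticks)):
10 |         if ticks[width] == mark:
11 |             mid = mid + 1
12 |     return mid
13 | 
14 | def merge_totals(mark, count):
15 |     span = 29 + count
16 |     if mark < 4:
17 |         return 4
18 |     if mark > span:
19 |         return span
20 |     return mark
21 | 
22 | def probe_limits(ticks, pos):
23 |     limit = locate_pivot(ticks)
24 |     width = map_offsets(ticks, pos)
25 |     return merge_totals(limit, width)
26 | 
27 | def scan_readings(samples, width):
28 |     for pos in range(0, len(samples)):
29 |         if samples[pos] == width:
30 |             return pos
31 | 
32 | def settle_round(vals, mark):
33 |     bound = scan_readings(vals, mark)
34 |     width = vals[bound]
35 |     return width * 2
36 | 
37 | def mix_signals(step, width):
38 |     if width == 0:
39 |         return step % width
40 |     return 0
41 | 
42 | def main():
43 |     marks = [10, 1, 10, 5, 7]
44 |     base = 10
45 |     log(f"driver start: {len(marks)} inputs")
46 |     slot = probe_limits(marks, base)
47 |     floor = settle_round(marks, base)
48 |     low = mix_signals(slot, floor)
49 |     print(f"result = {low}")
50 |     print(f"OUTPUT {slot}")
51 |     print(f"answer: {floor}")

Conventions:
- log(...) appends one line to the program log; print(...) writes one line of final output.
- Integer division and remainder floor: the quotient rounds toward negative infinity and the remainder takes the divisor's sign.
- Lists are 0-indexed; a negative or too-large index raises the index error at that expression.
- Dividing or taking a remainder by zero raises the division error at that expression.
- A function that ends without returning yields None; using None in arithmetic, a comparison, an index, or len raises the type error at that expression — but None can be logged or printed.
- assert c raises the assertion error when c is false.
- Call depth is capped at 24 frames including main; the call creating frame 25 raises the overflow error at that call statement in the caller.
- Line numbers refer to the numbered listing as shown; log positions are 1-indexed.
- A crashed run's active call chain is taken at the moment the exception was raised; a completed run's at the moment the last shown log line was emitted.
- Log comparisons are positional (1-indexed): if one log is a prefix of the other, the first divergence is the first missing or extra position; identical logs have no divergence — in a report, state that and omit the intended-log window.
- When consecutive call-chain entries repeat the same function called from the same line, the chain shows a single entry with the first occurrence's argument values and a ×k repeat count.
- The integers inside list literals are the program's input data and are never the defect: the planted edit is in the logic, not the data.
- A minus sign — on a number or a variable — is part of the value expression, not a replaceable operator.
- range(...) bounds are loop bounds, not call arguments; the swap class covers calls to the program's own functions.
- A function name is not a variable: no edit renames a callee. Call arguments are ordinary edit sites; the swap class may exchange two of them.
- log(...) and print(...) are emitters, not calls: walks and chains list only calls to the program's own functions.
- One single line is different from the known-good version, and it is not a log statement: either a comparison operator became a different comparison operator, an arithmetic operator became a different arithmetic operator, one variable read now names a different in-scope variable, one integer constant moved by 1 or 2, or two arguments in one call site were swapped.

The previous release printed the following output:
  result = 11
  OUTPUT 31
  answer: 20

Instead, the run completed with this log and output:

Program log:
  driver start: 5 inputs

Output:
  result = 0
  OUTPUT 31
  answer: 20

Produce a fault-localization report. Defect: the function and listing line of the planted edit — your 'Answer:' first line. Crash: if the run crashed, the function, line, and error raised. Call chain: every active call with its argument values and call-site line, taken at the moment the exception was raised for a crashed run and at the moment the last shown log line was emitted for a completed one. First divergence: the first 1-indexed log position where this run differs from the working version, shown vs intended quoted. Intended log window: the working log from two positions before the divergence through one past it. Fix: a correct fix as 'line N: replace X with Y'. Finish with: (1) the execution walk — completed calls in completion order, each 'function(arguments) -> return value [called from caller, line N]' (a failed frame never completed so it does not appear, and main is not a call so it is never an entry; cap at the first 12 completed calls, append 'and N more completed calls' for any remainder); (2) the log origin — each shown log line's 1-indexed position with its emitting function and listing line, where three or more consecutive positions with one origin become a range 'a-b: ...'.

Answer: the defect is in mix_signals at line 38.
Key observation: Every logged value matches the working version; the printed result is what differs.
Call chain: main.
First divergence: none — the logs agree in full.
Execution walk:
  locate_pivot([10, 1, 10, 5, 7]) -> 33  [called from probe_limits, line 23]
  map_offsets([10, 1, 10, 5, 7], 10) -> 2  [called from probe_limits, line 24]
  merge_totals(33, 2) -> 31  [called from probe_limits, line 25]
  probe_limits([10, 1, 10, 5, 7], 10) -> 31  [called from main, line 46]
  scan_readings([10, 1, 10, 5, 7], 10) -> 0  [called from settle_round, line 33]
  settle_round([10, 1, 10, 5, 7], 10) -> 20  [called from main, line 47]
  mix_signals(31, 20) -> 0  [called from main, line 48]
Log line origins:
  1: logged in main at line 45
A correct fix: line 38: replace `==` with `!=`.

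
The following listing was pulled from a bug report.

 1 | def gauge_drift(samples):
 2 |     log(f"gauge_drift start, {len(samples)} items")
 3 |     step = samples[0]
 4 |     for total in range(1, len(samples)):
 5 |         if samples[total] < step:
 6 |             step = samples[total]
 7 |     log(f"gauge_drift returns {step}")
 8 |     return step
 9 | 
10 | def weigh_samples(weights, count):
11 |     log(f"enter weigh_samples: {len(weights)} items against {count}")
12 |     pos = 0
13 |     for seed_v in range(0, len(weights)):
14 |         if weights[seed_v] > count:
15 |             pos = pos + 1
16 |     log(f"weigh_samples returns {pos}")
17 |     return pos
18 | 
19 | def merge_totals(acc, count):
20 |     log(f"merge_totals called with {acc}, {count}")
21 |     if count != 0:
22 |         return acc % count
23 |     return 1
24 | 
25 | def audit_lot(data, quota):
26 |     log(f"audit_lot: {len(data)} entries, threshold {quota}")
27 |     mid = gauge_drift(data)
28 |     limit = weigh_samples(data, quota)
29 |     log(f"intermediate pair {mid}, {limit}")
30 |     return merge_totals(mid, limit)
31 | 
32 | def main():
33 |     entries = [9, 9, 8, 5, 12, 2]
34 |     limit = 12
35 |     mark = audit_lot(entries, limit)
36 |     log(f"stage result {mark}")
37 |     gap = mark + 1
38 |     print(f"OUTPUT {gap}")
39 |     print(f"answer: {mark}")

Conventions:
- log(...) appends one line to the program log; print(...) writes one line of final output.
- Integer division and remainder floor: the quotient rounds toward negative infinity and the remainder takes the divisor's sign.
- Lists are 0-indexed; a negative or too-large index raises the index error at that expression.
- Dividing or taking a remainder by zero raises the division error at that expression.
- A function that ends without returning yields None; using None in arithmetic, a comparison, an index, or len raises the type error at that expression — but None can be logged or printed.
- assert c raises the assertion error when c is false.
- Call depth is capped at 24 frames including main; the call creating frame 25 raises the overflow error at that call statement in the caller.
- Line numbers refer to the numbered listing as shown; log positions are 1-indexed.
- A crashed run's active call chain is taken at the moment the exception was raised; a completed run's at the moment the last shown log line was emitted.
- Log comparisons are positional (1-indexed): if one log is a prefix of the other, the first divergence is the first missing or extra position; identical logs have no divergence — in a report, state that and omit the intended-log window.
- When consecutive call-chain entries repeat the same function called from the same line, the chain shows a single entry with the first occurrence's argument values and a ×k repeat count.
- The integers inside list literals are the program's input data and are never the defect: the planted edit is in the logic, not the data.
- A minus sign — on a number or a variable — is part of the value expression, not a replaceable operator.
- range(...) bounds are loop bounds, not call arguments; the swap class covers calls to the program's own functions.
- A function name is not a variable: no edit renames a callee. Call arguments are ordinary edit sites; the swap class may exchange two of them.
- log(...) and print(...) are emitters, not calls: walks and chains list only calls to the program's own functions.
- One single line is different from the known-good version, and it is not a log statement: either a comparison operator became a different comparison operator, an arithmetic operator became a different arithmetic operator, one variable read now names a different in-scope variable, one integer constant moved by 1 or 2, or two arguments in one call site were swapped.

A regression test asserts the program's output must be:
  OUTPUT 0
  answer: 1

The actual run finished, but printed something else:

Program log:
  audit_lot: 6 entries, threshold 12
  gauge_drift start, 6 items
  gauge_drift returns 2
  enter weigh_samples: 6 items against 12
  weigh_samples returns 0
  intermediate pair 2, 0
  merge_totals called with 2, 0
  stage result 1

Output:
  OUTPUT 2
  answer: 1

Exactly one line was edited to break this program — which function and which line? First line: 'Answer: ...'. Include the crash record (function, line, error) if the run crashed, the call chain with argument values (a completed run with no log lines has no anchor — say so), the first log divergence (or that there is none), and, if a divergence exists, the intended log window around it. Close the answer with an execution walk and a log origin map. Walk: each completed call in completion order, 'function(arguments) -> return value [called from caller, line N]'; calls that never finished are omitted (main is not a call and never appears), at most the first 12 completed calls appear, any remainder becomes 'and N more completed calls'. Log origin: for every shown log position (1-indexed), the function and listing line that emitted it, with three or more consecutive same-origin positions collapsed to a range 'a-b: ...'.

Answer: the defect is in main at line 37.
Key fact: Nothing in the log betrays the bug — only the output does.
Call chain: main.
First divergence: none; the two logs match at every position.
Execution walk:
  gauge_drift([9, 9, 8, 5, 12, 2]) -> 2  [called from audit_lot, line 27]
  weigh_samples([9, 9, 8, 5, 12, 2], 12) -> 0  [called from audit_lot, line 28]
  merge_totals(2, 0) -> 1  [called from audit_lot, line 30]
  audit_lot([9, 9, 8, 5, 12, 2], 12) -> 1  [called from main, line 35]
Log origins:
  1: emitted by audit_lot (line 26)
  2: emitted by gauge_drift (line 2)
  3: emitted by gauge_drift (line 7)
  4: emitted by weigh_samples (line 11)
  5: emitted by weigh_samples (line 16)
  6: emitted by audit_lot (line 29)
  7: emitted by merge_totals (line 20)
  8: emitted by main (line 36)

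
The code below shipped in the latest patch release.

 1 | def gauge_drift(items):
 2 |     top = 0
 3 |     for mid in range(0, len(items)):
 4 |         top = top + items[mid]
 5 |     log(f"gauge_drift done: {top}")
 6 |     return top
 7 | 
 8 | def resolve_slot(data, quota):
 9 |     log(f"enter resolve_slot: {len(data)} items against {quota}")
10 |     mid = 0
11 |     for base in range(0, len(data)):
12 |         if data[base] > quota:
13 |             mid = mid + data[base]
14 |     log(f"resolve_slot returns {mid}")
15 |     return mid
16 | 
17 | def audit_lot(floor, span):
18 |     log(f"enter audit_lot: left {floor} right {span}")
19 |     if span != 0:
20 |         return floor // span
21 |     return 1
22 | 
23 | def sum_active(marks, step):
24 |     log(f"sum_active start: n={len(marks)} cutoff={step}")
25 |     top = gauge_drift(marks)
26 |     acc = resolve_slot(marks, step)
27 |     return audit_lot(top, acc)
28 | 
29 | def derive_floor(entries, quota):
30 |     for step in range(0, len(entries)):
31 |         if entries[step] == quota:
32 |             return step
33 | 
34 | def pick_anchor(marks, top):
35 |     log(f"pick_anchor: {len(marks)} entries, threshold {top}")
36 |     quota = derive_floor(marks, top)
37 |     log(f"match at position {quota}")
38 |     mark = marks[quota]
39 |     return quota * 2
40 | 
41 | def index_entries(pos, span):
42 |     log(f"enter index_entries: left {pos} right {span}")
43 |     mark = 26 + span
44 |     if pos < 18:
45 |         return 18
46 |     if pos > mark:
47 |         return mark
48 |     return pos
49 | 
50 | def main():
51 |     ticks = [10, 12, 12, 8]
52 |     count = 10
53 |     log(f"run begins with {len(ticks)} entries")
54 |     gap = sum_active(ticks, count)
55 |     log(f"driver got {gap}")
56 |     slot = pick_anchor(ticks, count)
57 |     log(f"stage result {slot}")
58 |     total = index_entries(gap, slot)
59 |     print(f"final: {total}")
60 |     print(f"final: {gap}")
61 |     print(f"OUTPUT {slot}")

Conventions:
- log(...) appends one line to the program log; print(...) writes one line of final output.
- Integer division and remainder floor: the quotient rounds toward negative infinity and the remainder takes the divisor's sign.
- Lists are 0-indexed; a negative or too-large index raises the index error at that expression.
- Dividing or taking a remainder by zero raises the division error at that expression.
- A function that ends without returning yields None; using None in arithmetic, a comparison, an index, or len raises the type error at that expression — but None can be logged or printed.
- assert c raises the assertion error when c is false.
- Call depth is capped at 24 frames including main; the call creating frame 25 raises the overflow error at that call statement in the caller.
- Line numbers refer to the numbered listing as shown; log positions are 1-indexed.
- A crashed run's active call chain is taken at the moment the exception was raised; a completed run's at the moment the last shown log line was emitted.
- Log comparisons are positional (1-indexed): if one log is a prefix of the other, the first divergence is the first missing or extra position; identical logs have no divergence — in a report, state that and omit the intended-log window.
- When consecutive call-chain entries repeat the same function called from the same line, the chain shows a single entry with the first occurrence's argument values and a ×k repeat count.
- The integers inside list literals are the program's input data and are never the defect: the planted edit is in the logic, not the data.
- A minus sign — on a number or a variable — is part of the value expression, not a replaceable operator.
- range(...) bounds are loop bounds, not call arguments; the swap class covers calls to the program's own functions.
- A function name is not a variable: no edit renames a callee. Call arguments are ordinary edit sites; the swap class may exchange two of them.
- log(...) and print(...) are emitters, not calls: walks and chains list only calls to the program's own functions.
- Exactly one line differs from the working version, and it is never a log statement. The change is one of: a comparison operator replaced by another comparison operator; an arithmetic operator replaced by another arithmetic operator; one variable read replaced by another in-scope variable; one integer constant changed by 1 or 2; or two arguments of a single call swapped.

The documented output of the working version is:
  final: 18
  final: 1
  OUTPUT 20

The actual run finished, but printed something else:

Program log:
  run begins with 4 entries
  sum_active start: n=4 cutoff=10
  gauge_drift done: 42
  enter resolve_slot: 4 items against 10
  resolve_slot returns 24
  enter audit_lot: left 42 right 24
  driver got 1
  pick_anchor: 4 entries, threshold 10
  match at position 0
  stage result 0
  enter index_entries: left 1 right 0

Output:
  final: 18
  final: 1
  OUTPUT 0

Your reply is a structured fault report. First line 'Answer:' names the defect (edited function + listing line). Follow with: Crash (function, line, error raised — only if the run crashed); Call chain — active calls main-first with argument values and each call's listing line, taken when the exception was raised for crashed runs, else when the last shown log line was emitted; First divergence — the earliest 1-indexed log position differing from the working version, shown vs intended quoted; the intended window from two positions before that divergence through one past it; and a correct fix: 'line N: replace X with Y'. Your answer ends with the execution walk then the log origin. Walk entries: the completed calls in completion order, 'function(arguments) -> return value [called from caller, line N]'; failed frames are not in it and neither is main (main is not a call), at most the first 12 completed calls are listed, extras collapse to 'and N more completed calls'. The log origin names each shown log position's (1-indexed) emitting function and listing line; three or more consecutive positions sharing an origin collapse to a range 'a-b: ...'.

Answer: the defect is in pick_anchor at line 39.
Key observation: At log position 10 the runs split — shown 'stage result 0', but the working version logs 'stage result 20'.
Call chain: main -> index_entries(1, 0) (called at line 58).
First divergence: at position 10 the run shows 'stage result 0' where the working version logs 'stage result 20'.
Intended log window:
  8: pick_anchor: 4 entries, threshold 10
  9: match at position 0
  10: stage result 20
  11: enter index_entries: left 1 right 20
Execution walk:
  gauge_drift([10, 12, 12, 8]) -> 42  [called from sum_active, line 25]
  resolve_slot([10, 12, 12, 8], 10) -> 24  [called from sum_active, line 26]
  audit_lot(42, 24) -> 1  [called from sum_active, line 27]
  sum_active([10, 12, 12, 8], 10) -> 1  [called from main, line 54]
  derive_floor([10, 12, 12, 8], 10) -> 0  [called from pick_anchor, line 36]
  pick_anchor([10, 12, 12, 8], 10) -> 0  [called from main, line 56]
  index_entries(1, 0) -> 18  [called from main, line 58]
Log origin:
  1 — main, line 53
  2 — sum_active, line 24
  3 — gauge_drift, line 5
  4 — resolve_slot, line 9
  5 — resolve_slot, line 14
  6 — audit_lot, line 18
  7 — main, line 55
  8 — pick_anchor, line 35
  9 — pick_anchor, line 37
  10 — main, line 57
  11 — index_entries, line 42
A correct fix: line 39: replace `quota` with `mark`.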